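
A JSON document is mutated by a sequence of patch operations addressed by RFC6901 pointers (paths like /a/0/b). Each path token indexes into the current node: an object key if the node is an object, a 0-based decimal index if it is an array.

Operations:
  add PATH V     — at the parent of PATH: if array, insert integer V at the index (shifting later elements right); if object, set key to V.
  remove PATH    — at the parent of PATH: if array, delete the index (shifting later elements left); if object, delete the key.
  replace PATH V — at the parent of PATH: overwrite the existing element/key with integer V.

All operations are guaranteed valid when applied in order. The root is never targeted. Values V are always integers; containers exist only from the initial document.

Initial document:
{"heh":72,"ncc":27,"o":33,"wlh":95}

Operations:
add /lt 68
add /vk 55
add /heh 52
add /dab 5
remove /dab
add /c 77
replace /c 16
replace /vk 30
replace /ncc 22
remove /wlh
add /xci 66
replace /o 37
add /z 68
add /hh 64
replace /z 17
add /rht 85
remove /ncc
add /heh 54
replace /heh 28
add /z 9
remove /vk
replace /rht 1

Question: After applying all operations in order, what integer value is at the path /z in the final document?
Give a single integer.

After op 1 (add /lt 68): {"heh":72,"lt":68,"ncc":27,"o":33,"wlh":95}
After op 2 (add /vk 55): {"heh":72,"lt":68,"ncc":27,"o":33,"vk":55,"wlh":95}
After op 3 (add /heh 52): {"heh":52,"lt":68,"ncc":27,"o":33,"vk":55,"wlh":95}
After op 4 (add /dab 5): {"dab":5,"heh":52,"lt":68,"ncc":27,"o":33,"vk":55,"wlh":95}
After op 5 (remove /dab): {"heh":52,"lt":68,"ncc":27,"o":33,"vk":55,"wlh":95}
After op 6 (add /c 77): {"c":77,"heh":52,"lt":68,"ncc":27,"o":33,"vk":55,"wlh":95}
After op 7 (replace /c 16): {"c":16,"heh":52,"lt":68,"ncc":27,"o":33,"vk":55,"wlh":95}
After op 8 (replace /vk 30): {"c":16,"heh":52,"lt":68,"ncc":27,"o":33,"vk":30,"wlh":95}
After op 9 (replace /ncc 22): {"c":16,"heh":52,"lt":68,"ncc":22,"o":33,"vk":30,"wlh":95}
After op 10 (remove /wlh): {"c":16,"heh":52,"lt":68,"ncc":22,"o":33,"vk":30}
After op 11 (add /xci 66): {"c":16,"heh":52,"lt":68,"ncc":22,"o":33,"vk":30,"xci":66}
After op 12 (replace /o 37): {"c":16,"heh":52,"lt":68,"ncc":22,"o":37,"vk":30,"xci":66}
After op 13 (add /z 68): {"c":16,"heh":52,"lt":68,"ncc":22,"o":37,"vk":30,"xci":66,"z":68}
After op 14 (add /hh 64): {"c":16,"heh":52,"hh":64,"lt":68,"ncc":22,"o":37,"vk":30,"xci":66,"z":68}
After op 15 (replace /z 17): {"c":16,"heh":52,"hh":64,"lt":68,"ncc":22,"o":37,"vk":30,"xci":66,"z":17}
After op 16 (add /rht 85): {"c":16,"heh":52,"hh":64,"lt":68,"ncc":22,"o":37,"rht":85,"vk":30,"xci":66,"z":17}
After op 17 (remove /ncc): {"c":16,"heh":52,"hh":64,"lt":68,"o":37,"rht":85,"vk":30,"xci":66,"z":17}
After op 18 (add /heh 54): {"c":16,"heh":54,"hh":64,"lt":68,"o":37,"rht":85,"vk":30,"xci":66,"z":17}
After op 19 (replace /heh 28): {"c":16,"heh":28,"hh":64,"lt":68,"o":37,"rht":85,"vk":30,"xci":66,"z":17}
After op 20 (add /z 9): {"c":16,"heh":28,"hh":64,"lt":68,"o":37,"rht":85,"vk":30,"xci":66,"z":9}
After op 21 (remove /vk): {"c":16,"heh":28,"hh":64,"lt":68,"o":37,"rht":85,"xci":66,"z":9}
After op 22 (replace /rht 1): {"c":16,"heh":28,"hh":64,"lt":68,"o":37,"rht":1,"xci":66,"z":9}
Value at /z: 9

Answer: 9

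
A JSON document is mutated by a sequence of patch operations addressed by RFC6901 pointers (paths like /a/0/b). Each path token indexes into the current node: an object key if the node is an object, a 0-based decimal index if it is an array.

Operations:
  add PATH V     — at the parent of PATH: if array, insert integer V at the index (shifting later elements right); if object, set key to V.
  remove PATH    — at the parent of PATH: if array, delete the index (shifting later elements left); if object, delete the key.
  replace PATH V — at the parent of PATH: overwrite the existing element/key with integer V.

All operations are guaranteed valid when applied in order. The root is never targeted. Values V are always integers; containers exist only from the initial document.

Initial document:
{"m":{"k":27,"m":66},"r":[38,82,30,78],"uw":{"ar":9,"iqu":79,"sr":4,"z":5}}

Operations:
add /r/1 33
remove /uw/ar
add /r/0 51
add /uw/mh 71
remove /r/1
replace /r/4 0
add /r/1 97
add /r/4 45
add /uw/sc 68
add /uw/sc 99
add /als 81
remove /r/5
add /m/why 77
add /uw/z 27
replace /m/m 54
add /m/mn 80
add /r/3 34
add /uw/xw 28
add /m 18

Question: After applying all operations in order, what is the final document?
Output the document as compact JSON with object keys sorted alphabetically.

After op 1 (add /r/1 33): {"m":{"k":27,"m":66},"r":[38,33,82,30,78],"uw":{"ar":9,"iqu":79,"sr":4,"z":5}}
After op 2 (remove /uw/ar): {"m":{"k":27,"m":66},"r":[38,33,82,30,78],"uw":{"iqu":79,"sr":4,"z":5}}
After op 3 (add /r/0 51): {"m":{"k":27,"m":66},"r":[51,38,33,82,30,78],"uw":{"iqu":79,"sr":4,"z":5}}
After op 4 (add /uw/mh 71): {"m":{"k":27,"m":66},"r":[51,38,33,82,30,78],"uw":{"iqu":79,"mh":71,"sr":4,"z":5}}
After op 5 (remove /r/1): {"m":{"k":27,"m":66},"r":[51,33,82,30,78],"uw":{"iqu":79,"mh":71,"sr":4,"z":5}}
After op 6 (replace /r/4 0): {"m":{"k":27,"m":66},"r":[51,33,82,30,0],"uw":{"iqu":79,"mh":71,"sr":4,"z":5}}
After op 7 (add /r/1 97): {"m":{"k":27,"m":66},"r":[51,97,33,82,30,0],"uw":{"iqu":79,"mh":71,"sr":4,"z":5}}
After op 8 (add /r/4 45): {"m":{"k":27,"m":66},"r":[51,97,33,82,45,30,0],"uw":{"iqu":79,"mh":71,"sr":4,"z":5}}
After op 9 (add /uw/sc 68): {"m":{"k":27,"m":66},"r":[51,97,33,82,45,30,0],"uw":{"iqu":79,"mh":71,"sc":68,"sr":4,"z":5}}
After op 10 (add /uw/sc 99): {"m":{"k":27,"m":66},"r":[51,97,33,82,45,30,0],"uw":{"iqu":79,"mh":71,"sc":99,"sr":4,"z":5}}
After op 11 (add /als 81): {"als":81,"m":{"k":27,"m":66},"r":[51,97,33,82,45,30,0],"uw":{"iqu":79,"mh":71,"sc":99,"sr":4,"z":5}}
After op 12 (remove /r/5): {"als":81,"m":{"k":27,"m":66},"r":[51,97,33,82,45,0],"uw":{"iqu":79,"mh":71,"sc":99,"sr":4,"z":5}}
After op 13 (add /m/why 77): {"als":81,"m":{"k":27,"m":66,"why":77},"r":[51,97,33,82,45,0],"uw":{"iqu":79,"mh":71,"sc":99,"sr":4,"z":5}}
After op 14 (add /uw/z 27): {"als":81,"m":{"k":27,"m":66,"why":77},"r":[51,97,33,82,45,0],"uw":{"iqu":79,"mh":71,"sc":99,"sr":4,"z":27}}
After op 15 (replace /m/m 54): {"als":81,"m":{"k":27,"m":54,"why":77},"r":[51,97,33,82,45,0],"uw":{"iqu":79,"mh":71,"sc":99,"sr":4,"z":27}}
After op 16 (add /m/mn 80): {"als":81,"m":{"k":27,"m":54,"mn":80,"why":77},"r":[51,97,33,82,45,0],"uw":{"iqu":79,"mh":71,"sc":99,"sr":4,"z":27}}
After op 17 (add /r/3 34): {"als":81,"m":{"k":27,"m":54,"mn":80,"why":77},"r":[51,97,33,34,82,45,0],"uw":{"iqu":79,"mh":71,"sc":99,"sr":4,"z":27}}
After op 18 (add /uw/xw 28): {"als":81,"m":{"k":27,"m":54,"mn":80,"why":77},"r":[51,97,33,34,82,45,0],"uw":{"iqu":79,"mh":71,"sc":99,"sr":4,"xw":28,"z":27}}
After op 19 (add /m 18): {"als":81,"m":18,"r":[51,97,33,34,82,45,0],"uw":{"iqu":79,"mh":71,"sc":99,"sr":4,"xw":28,"z":27}}

Answer: {"als":81,"m":18,"r":[51,97,33,34,82,45,0],"uw":{"iqu":79,"mh":71,"sc":99,"sr":4,"xw":28,"z":27}}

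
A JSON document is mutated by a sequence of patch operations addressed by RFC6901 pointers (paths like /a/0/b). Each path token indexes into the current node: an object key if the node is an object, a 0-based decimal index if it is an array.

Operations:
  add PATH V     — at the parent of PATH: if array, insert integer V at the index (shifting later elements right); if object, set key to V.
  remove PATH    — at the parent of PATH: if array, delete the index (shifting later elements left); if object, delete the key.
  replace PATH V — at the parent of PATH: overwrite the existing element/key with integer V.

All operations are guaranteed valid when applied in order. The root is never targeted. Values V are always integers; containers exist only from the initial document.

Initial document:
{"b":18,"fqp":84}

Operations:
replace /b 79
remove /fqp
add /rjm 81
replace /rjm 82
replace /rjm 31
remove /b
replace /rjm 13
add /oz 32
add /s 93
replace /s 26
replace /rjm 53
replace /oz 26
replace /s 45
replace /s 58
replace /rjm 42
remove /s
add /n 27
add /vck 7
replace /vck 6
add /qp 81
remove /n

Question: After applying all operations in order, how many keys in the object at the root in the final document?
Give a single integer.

After op 1 (replace /b 79): {"b":79,"fqp":84}
After op 2 (remove /fqp): {"b":79}
After op 3 (add /rjm 81): {"b":79,"rjm":81}
After op 4 (replace /rjm 82): {"b":79,"rjm":82}
After op 5 (replace /rjm 31): {"b":79,"rjm":31}
After op 6 (remove /b): {"rjm":31}
After op 7 (replace /rjm 13): {"rjm":13}
After op 8 (add /oz 32): {"oz":32,"rjm":13}
After op 9 (add /s 93): {"oz":32,"rjm":13,"s":93}
After op 10 (replace /s 26): {"oz":32,"rjm":13,"s":26}
After op 11 (replace /rjm 53): {"oz":32,"rjm":53,"s":26}
After op 12 (replace /oz 26): {"oz":26,"rjm":53,"s":26}
After op 13 (replace /s 45): {"oz":26,"rjm":53,"s":45}
After op 14 (replace /s 58): {"oz":26,"rjm":53,"s":58}
After op 15 (replace /rjm 42): {"oz":26,"rjm":42,"s":58}
After op 16 (remove /s): {"oz":26,"rjm":42}
After op 17 (add /n 27): {"n":27,"oz":26,"rjm":42}
After op 18 (add /vck 7): {"n":27,"oz":26,"rjm":42,"vck":7}
After op 19 (replace /vck 6): {"n":27,"oz":26,"rjm":42,"vck":6}
After op 20 (add /qp 81): {"n":27,"oz":26,"qp":81,"rjm":42,"vck":6}
After op 21 (remove /n): {"oz":26,"qp":81,"rjm":42,"vck":6}
Size at the root: 4

Answer: 4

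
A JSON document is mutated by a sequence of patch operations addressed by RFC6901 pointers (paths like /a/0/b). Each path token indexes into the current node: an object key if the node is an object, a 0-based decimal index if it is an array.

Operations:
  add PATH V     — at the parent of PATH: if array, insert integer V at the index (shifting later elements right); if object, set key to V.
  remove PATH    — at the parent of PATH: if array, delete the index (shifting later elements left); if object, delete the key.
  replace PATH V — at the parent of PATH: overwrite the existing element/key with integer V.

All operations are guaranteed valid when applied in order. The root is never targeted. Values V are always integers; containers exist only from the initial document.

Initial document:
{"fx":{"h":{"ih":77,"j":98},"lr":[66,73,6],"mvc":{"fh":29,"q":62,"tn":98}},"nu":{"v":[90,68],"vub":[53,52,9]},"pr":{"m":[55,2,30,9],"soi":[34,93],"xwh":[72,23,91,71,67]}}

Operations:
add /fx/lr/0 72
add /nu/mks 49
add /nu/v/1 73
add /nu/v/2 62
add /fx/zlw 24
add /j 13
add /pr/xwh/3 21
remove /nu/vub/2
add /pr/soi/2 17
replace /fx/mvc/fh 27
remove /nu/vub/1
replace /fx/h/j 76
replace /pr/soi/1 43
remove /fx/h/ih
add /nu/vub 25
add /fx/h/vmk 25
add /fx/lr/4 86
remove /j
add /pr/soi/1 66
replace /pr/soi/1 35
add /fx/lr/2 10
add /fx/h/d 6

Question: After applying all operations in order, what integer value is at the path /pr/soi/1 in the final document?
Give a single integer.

Answer: 35

Derivation:
After op 1 (add /fx/lr/0 72): {"fx":{"h":{"ih":77,"j":98},"lr":[72,66,73,6],"mvc":{"fh":29,"q":62,"tn":98}},"nu":{"v":[90,68],"vub":[53,52,9]},"pr":{"m":[55,2,30,9],"soi":[34,93],"xwh":[72,23,91,71,67]}}
After op 2 (add /nu/mks 49): {"fx":{"h":{"ih":77,"j":98},"lr":[72,66,73,6],"mvc":{"fh":29,"q":62,"tn":98}},"nu":{"mks":49,"v":[90,68],"vub":[53,52,9]},"pr":{"m":[55,2,30,9],"soi":[34,93],"xwh":[72,23,91,71,67]}}
After op 3 (add /nu/v/1 73): {"fx":{"h":{"ih":77,"j":98},"lr":[72,66,73,6],"mvc":{"fh":29,"q":62,"tn":98}},"nu":{"mks":49,"v":[90,73,68],"vub":[53,52,9]},"pr":{"m":[55,2,30,9],"soi":[34,93],"xwh":[72,23,91,71,67]}}
After op 4 (add /nu/v/2 62): {"fx":{"h":{"ih":77,"j":98},"lr":[72,66,73,6],"mvc":{"fh":29,"q":62,"tn":98}},"nu":{"mks":49,"v":[90,73,62,68],"vub":[53,52,9]},"pr":{"m":[55,2,30,9],"soi":[34,93],"xwh":[72,23,91,71,67]}}
After op 5 (add /fx/zlw 24): {"fx":{"h":{"ih":77,"j":98},"lr":[72,66,73,6],"mvc":{"fh":29,"q":62,"tn":98},"zlw":24},"nu":{"mks":49,"v":[90,73,62,68],"vub":[53,52,9]},"pr":{"m":[55,2,30,9],"soi":[34,93],"xwh":[72,23,91,71,67]}}
After op 6 (add /j 13): {"fx":{"h":{"ih":77,"j":98},"lr":[72,66,73,6],"mvc":{"fh":29,"q":62,"tn":98},"zlw":24},"j":13,"nu":{"mks":49,"v":[90,73,62,68],"vub":[53,52,9]},"pr":{"m":[55,2,30,9],"soi":[34,93],"xwh":[72,23,91,71,67]}}
After op 7 (add /pr/xwh/3 21): {"fx":{"h":{"ih":77,"j":98},"lr":[72,66,73,6],"mvc":{"fh":29,"q":62,"tn":98},"zlw":24},"j":13,"nu":{"mks":49,"v":[90,73,62,68],"vub":[53,52,9]},"pr":{"m":[55,2,30,9],"soi":[34,93],"xwh":[72,23,91,21,71,67]}}
After op 8 (remove /nu/vub/2): {"fx":{"h":{"ih":77,"j":98},"lr":[72,66,73,6],"mvc":{"fh":29,"q":62,"tn":98},"zlw":24},"j":13,"nu":{"mks":49,"v":[90,73,62,68],"vub":[53,52]},"pr":{"m":[55,2,30,9],"soi":[34,93],"xwh":[72,23,91,21,71,67]}}
After op 9 (add /pr/soi/2 17): {"fx":{"h":{"ih":77,"j":98},"lr":[72,66,73,6],"mvc":{"fh":29,"q":62,"tn":98},"zlw":24},"j":13,"nu":{"mks":49,"v":[90,73,62,68],"vub":[53,52]},"pr":{"m":[55,2,30,9],"soi":[34,93,17],"xwh":[72,23,91,21,71,67]}}
After op 10 (replace /fx/mvc/fh 27): {"fx":{"h":{"ih":77,"j":98},"lr":[72,66,73,6],"mvc":{"fh":27,"q":62,"tn":98},"zlw":24},"j":13,"nu":{"mks":49,"v":[90,73,62,68],"vub":[53,52]},"pr":{"m":[55,2,30,9],"soi":[34,93,17],"xwh":[72,23,91,21,71,67]}}
After op 11 (remove /nu/vub/1): {"fx":{"h":{"ih":77,"j":98},"lr":[72,66,73,6],"mvc":{"fh":27,"q":62,"tn":98},"zlw":24},"j":13,"nu":{"mks":49,"v":[90,73,62,68],"vub":[53]},"pr":{"m":[55,2,30,9],"soi":[34,93,17],"xwh":[72,23,91,21,71,67]}}
After op 12 (replace /fx/h/j 76): {"fx":{"h":{"ih":77,"j":76},"lr":[72,66,73,6],"mvc":{"fh":27,"q":62,"tn":98},"zlw":24},"j":13,"nu":{"mks":49,"v":[90,73,62,68],"vub":[53]},"pr":{"m":[55,2,30,9],"soi":[34,93,17],"xwh":[72,23,91,21,71,67]}}
After op 13 (replace /pr/soi/1 43): {"fx":{"h":{"ih":77,"j":76},"lr":[72,66,73,6],"mvc":{"fh":27,"q":62,"tn":98},"zlw":24},"j":13,"nu":{"mks":49,"v":[90,73,62,68],"vub":[53]},"pr":{"m":[55,2,30,9],"soi":[34,43,17],"xwh":[72,23,91,21,71,67]}}
After op 14 (remove /fx/h/ih): {"fx":{"h":{"j":76},"lr":[72,66,73,6],"mvc":{"fh":27,"q":62,"tn":98},"zlw":24},"j":13,"nu":{"mks":49,"v":[90,73,62,68],"vub":[53]},"pr":{"m":[55,2,30,9],"soi":[34,43,17],"xwh":[72,23,91,21,71,67]}}
After op 15 (add /nu/vub 25): {"fx":{"h":{"j":76},"lr":[72,66,73,6],"mvc":{"fh":27,"q":62,"tn":98},"zlw":24},"j":13,"nu":{"mks":49,"v":[90,73,62,68],"vub":25},"pr":{"m":[55,2,30,9],"soi":[34,43,17],"xwh":[72,23,91,21,71,67]}}
After op 16 (add /fx/h/vmk 25): {"fx":{"h":{"j":76,"vmk":25},"lr":[72,66,73,6],"mvc":{"fh":27,"q":62,"tn":98},"zlw":24},"j":13,"nu":{"mks":49,"v":[90,73,62,68],"vub":25},"pr":{"m":[55,2,30,9],"soi":[34,43,17],"xwh":[72,23,91,21,71,67]}}
After op 17 (add /fx/lr/4 86): {"fx":{"h":{"j":76,"vmk":25},"lr":[72,66,73,6,86],"mvc":{"fh":27,"q":62,"tn":98},"zlw":24},"j":13,"nu":{"mks":49,"v":[90,73,62,68],"vub":25},"pr":{"m":[55,2,30,9],"soi":[34,43,17],"xwh":[72,23,91,21,71,67]}}
After op 18 (remove /j): {"fx":{"h":{"j":76,"vmk":25},"lr":[72,66,73,6,86],"mvc":{"fh":27,"q":62,"tn":98},"zlw":24},"nu":{"mks":49,"v":[90,73,62,68],"vub":25},"pr":{"m":[55,2,30,9],"soi":[34,43,17],"xwh":[72,23,91,21,71,67]}}
After op 19 (add /pr/soi/1 66): {"fx":{"h":{"j":76,"vmk":25},"lr":[72,66,73,6,86],"mvc":{"fh":27,"q":62,"tn":98},"zlw":24},"nu":{"mks":49,"v":[90,73,62,68],"vub":25},"pr":{"m":[55,2,30,9],"soi":[34,66,43,17],"xwh":[72,23,91,21,71,67]}}
After op 20 (replace /pr/soi/1 35): {"fx":{"h":{"j":76,"vmk":25},"lr":[72,66,73,6,86],"mvc":{"fh":27,"q":62,"tn":98},"zlw":24},"nu":{"mks":49,"v":[90,73,62,68],"vub":25},"pr":{"m":[55,2,30,9],"soi":[34,35,43,17],"xwh":[72,23,91,21,71,67]}}
After op 21 (add /fx/lr/2 10): {"fx":{"h":{"j":76,"vmk":25},"lr":[72,66,10,73,6,86],"mvc":{"fh":27,"q":62,"tn":98},"zlw":24},"nu":{"mks":49,"v":[90,73,62,68],"vub":25},"pr":{"m":[55,2,30,9],"soi":[34,35,43,17],"xwh":[72,23,91,21,71,67]}}
After op 22 (add /fx/h/d 6): {"fx":{"h":{"d":6,"j":76,"vmk":25},"lr":[72,66,10,73,6,86],"mvc":{"fh":27,"q":62,"tn":98},"zlw":24},"nu":{"mks":49,"v":[90,73,62,68],"vub":25},"pr":{"m":[55,2,30,9],"soi":[34,35,43,17],"xwh":[72,23,91,21,71,67]}}
Value at /pr/soi/1: 35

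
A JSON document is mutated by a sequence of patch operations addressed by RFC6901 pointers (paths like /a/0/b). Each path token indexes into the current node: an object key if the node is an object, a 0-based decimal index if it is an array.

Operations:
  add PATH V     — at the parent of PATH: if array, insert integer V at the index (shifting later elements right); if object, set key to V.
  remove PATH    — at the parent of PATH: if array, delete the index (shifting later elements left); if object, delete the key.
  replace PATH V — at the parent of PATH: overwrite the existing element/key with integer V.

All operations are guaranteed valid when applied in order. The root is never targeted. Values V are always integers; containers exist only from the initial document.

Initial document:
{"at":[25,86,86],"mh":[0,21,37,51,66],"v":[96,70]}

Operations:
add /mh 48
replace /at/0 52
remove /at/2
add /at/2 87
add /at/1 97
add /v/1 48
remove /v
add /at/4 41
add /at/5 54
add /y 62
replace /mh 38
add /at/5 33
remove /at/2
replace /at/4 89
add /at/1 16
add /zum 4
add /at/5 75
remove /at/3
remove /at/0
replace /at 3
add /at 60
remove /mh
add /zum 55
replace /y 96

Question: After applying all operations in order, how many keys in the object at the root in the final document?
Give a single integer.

After op 1 (add /mh 48): {"at":[25,86,86],"mh":48,"v":[96,70]}
After op 2 (replace /at/0 52): {"at":[52,86,86],"mh":48,"v":[96,70]}
After op 3 (remove /at/2): {"at":[52,86],"mh":48,"v":[96,70]}
After op 4 (add /at/2 87): {"at":[52,86,87],"mh":48,"v":[96,70]}
After op 5 (add /at/1 97): {"at":[52,97,86,87],"mh":48,"v":[96,70]}
After op 6 (add /v/1 48): {"at":[52,97,86,87],"mh":48,"v":[96,48,70]}
After op 7 (remove /v): {"at":[52,97,86,87],"mh":48}
After op 8 (add /at/4 41): {"at":[52,97,86,87,41],"mh":48}
After op 9 (add /at/5 54): {"at":[52,97,86,87,41,54],"mh":48}
After op 10 (add /y 62): {"at":[52,97,86,87,41,54],"mh":48,"y":62}
After op 11 (replace /mh 38): {"at":[52,97,86,87,41,54],"mh":38,"y":62}
After op 12 (add /at/5 33): {"at":[52,97,86,87,41,33,54],"mh":38,"y":62}
After op 13 (remove /at/2): {"at":[52,97,87,41,33,54],"mh":38,"y":62}
After op 14 (replace /at/4 89): {"at":[52,97,87,41,89,54],"mh":38,"y":62}
After op 15 (add /at/1 16): {"at":[52,16,97,87,41,89,54],"mh":38,"y":62}
After op 16 (add /zum 4): {"at":[52,16,97,87,41,89,54],"mh":38,"y":62,"zum":4}
After op 17 (add /at/5 75): {"at":[52,16,97,87,41,75,89,54],"mh":38,"y":62,"zum":4}
After op 18 (remove /at/3): {"at":[52,16,97,41,75,89,54],"mh":38,"y":62,"zum":4}
After op 19 (remove /at/0): {"at":[16,97,41,75,89,54],"mh":38,"y":62,"zum":4}
After op 20 (replace /at 3): {"at":3,"mh":38,"y":62,"zum":4}
After op 21 (add /at 60): {"at":60,"mh":38,"y":62,"zum":4}
After op 22 (remove /mh): {"at":60,"y":62,"zum":4}
After op 23 (add /zum 55): {"at":60,"y":62,"zum":55}
After op 24 (replace /y 96): {"at":60,"y":96,"zum":55}
Size at the root: 3

Answer: 3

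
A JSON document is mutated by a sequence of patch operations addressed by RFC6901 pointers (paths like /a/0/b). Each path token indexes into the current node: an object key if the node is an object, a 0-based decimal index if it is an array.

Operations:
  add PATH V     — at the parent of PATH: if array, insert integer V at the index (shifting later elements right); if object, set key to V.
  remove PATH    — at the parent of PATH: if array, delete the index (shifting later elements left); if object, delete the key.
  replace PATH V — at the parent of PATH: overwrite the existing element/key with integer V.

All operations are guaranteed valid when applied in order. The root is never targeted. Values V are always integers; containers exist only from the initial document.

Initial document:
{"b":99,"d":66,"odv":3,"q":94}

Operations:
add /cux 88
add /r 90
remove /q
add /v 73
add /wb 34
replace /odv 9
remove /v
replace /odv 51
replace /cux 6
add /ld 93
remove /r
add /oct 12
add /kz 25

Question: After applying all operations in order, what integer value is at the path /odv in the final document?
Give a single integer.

After op 1 (add /cux 88): {"b":99,"cux":88,"d":66,"odv":3,"q":94}
After op 2 (add /r 90): {"b":99,"cux":88,"d":66,"odv":3,"q":94,"r":90}
After op 3 (remove /q): {"b":99,"cux":88,"d":66,"odv":3,"r":90}
After op 4 (add /v 73): {"b":99,"cux":88,"d":66,"odv":3,"r":90,"v":73}
After op 5 (add /wb 34): {"b":99,"cux":88,"d":66,"odv":3,"r":90,"v":73,"wb":34}
After op 6 (replace /odv 9): {"b":99,"cux":88,"d":66,"odv":9,"r":90,"v":73,"wb":34}
After op 7 (remove /v): {"b":99,"cux":88,"d":66,"odv":9,"r":90,"wb":34}
After op 8 (replace /odv 51): {"b":99,"cux":88,"d":66,"odv":51,"r":90,"wb":34}
After op 9 (replace /cux 6): {"b":99,"cux":6,"d":66,"odv":51,"r":90,"wb":34}
After op 10 (add /ld 93): {"b":99,"cux":6,"d":66,"ld":93,"odv":51,"r":90,"wb":34}
After op 11 (remove /r): {"b":99,"cux":6,"d":66,"ld":93,"odv":51,"wb":34}
After op 12 (add /oct 12): {"b":99,"cux":6,"d":66,"ld":93,"oct":12,"odv":51,"wb":34}
After op 13 (add /kz 25): {"b":99,"cux":6,"d":66,"kz":25,"ld":93,"oct":12,"odv":51,"wb":34}
Value at /odv: 51

Answer: 51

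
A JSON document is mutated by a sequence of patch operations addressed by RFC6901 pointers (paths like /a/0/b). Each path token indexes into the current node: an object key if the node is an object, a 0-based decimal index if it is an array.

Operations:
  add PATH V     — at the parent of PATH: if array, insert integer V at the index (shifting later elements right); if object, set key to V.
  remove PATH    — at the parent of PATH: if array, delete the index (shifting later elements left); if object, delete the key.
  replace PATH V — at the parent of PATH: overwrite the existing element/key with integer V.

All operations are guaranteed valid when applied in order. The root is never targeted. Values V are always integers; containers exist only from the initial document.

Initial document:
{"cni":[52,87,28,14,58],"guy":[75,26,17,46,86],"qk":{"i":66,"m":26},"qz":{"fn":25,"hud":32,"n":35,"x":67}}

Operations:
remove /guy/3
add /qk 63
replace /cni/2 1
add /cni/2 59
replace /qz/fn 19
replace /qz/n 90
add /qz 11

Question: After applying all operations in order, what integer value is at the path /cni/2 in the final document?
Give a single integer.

After op 1 (remove /guy/3): {"cni":[52,87,28,14,58],"guy":[75,26,17,86],"qk":{"i":66,"m":26},"qz":{"fn":25,"hud":32,"n":35,"x":67}}
After op 2 (add /qk 63): {"cni":[52,87,28,14,58],"guy":[75,26,17,86],"qk":63,"qz":{"fn":25,"hud":32,"n":35,"x":67}}
After op 3 (replace /cni/2 1): {"cni":[52,87,1,14,58],"guy":[75,26,17,86],"qk":63,"qz":{"fn":25,"hud":32,"n":35,"x":67}}
After op 4 (add /cni/2 59): {"cni":[52,87,59,1,14,58],"guy":[75,26,17,86],"qk":63,"qz":{"fn":25,"hud":32,"n":35,"x":67}}
After op 5 (replace /qz/fn 19): {"cni":[52,87,59,1,14,58],"guy":[75,26,17,86],"qk":63,"qz":{"fn":19,"hud":32,"n":35,"x":67}}
After op 6 (replace /qz/n 90): {"cni":[52,87,59,1,14,58],"guy":[75,26,17,86],"qk":63,"qz":{"fn":19,"hud":32,"n":90,"x":67}}
After op 7 (add /qz 11): {"cni":[52,87,59,1,14,58],"guy":[75,26,17,86],"qk":63,"qz":11}
Value at /cni/2: 59

Answer: 59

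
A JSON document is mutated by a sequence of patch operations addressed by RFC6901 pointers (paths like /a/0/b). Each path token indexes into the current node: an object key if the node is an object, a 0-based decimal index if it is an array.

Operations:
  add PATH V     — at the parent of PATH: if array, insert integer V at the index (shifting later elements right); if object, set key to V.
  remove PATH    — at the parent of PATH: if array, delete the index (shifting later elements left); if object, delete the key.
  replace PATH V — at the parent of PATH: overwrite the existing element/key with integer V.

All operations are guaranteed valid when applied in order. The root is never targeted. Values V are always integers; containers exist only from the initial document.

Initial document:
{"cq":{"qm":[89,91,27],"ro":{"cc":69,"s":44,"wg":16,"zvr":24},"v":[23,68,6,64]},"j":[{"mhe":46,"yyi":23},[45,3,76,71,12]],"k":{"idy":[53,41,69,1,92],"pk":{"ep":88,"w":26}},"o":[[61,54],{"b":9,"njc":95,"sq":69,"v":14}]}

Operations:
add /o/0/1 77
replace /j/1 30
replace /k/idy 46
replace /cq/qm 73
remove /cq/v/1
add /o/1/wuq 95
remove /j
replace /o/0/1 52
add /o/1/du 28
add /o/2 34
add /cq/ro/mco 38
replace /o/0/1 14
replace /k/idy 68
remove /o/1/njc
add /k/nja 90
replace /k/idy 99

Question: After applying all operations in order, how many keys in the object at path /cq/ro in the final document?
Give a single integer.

After op 1 (add /o/0/1 77): {"cq":{"qm":[89,91,27],"ro":{"cc":69,"s":44,"wg":16,"zvr":24},"v":[23,68,6,64]},"j":[{"mhe":46,"yyi":23},[45,3,76,71,12]],"k":{"idy":[53,41,69,1,92],"pk":{"ep":88,"w":26}},"o":[[61,77,54],{"b":9,"njc":95,"sq":69,"v":14}]}
After op 2 (replace /j/1 30): {"cq":{"qm":[89,91,27],"ro":{"cc":69,"s":44,"wg":16,"zvr":24},"v":[23,68,6,64]},"j":[{"mhe":46,"yyi":23},30],"k":{"idy":[53,41,69,1,92],"pk":{"ep":88,"w":26}},"o":[[61,77,54],{"b":9,"njc":95,"sq":69,"v":14}]}
After op 3 (replace /k/idy 46): {"cq":{"qm":[89,91,27],"ro":{"cc":69,"s":44,"wg":16,"zvr":24},"v":[23,68,6,64]},"j":[{"mhe":46,"yyi":23},30],"k":{"idy":46,"pk":{"ep":88,"w":26}},"o":[[61,77,54],{"b":9,"njc":95,"sq":69,"v":14}]}
After op 4 (replace /cq/qm 73): {"cq":{"qm":73,"ro":{"cc":69,"s":44,"wg":16,"zvr":24},"v":[23,68,6,64]},"j":[{"mhe":46,"yyi":23},30],"k":{"idy":46,"pk":{"ep":88,"w":26}},"o":[[61,77,54],{"b":9,"njc":95,"sq":69,"v":14}]}
After op 5 (remove /cq/v/1): {"cq":{"qm":73,"ro":{"cc":69,"s":44,"wg":16,"zvr":24},"v":[23,6,64]},"j":[{"mhe":46,"yyi":23},30],"k":{"idy":46,"pk":{"ep":88,"w":26}},"o":[[61,77,54],{"b":9,"njc":95,"sq":69,"v":14}]}
After op 6 (add /o/1/wuq 95): {"cq":{"qm":73,"ro":{"cc":69,"s":44,"wg":16,"zvr":24},"v":[23,6,64]},"j":[{"mhe":46,"yyi":23},30],"k":{"idy":46,"pk":{"ep":88,"w":26}},"o":[[61,77,54],{"b":9,"njc":95,"sq":69,"v":14,"wuq":95}]}
After op 7 (remove /j): {"cq":{"qm":73,"ro":{"cc":69,"s":44,"wg":16,"zvr":24},"v":[23,6,64]},"k":{"idy":46,"pk":{"ep":88,"w":26}},"o":[[61,77,54],{"b":9,"njc":95,"sq":69,"v":14,"wuq":95}]}
After op 8 (replace /o/0/1 52): {"cq":{"qm":73,"ro":{"cc":69,"s":44,"wg":16,"zvr":24},"v":[23,6,64]},"k":{"idy":46,"pk":{"ep":88,"w":26}},"o":[[61,52,54],{"b":9,"njc":95,"sq":69,"v":14,"wuq":95}]}
After op 9 (add /o/1/du 28): {"cq":{"qm":73,"ro":{"cc":69,"s":44,"wg":16,"zvr":24},"v":[23,6,64]},"k":{"idy":46,"pk":{"ep":88,"w":26}},"o":[[61,52,54],{"b":9,"du":28,"njc":95,"sq":69,"v":14,"wuq":95}]}
After op 10 (add /o/2 34): {"cq":{"qm":73,"ro":{"cc":69,"s":44,"wg":16,"zvr":24},"v":[23,6,64]},"k":{"idy":46,"pk":{"ep":88,"w":26}},"o":[[61,52,54],{"b":9,"du":28,"njc":95,"sq":69,"v":14,"wuq":95},34]}
After op 11 (add /cq/ro/mco 38): {"cq":{"qm":73,"ro":{"cc":69,"mco":38,"s":44,"wg":16,"zvr":24},"v":[23,6,64]},"k":{"idy":46,"pk":{"ep":88,"w":26}},"o":[[61,52,54],{"b":9,"du":28,"njc":95,"sq":69,"v":14,"wuq":95},34]}
After op 12 (replace /o/0/1 14): {"cq":{"qm":73,"ro":{"cc":69,"mco":38,"s":44,"wg":16,"zvr":24},"v":[23,6,64]},"k":{"idy":46,"pk":{"ep":88,"w":26}},"o":[[61,14,54],{"b":9,"du":28,"njc":95,"sq":69,"v":14,"wuq":95},34]}
After op 13 (replace /k/idy 68): {"cq":{"qm":73,"ro":{"cc":69,"mco":38,"s":44,"wg":16,"zvr":24},"v":[23,6,64]},"k":{"idy":68,"pk":{"ep":88,"w":26}},"o":[[61,14,54],{"b":9,"du":28,"njc":95,"sq":69,"v":14,"wuq":95},34]}
After op 14 (remove /o/1/njc): {"cq":{"qm":73,"ro":{"cc":69,"mco":38,"s":44,"wg":16,"zvr":24},"v":[23,6,64]},"k":{"idy":68,"pk":{"ep":88,"w":26}},"o":[[61,14,54],{"b":9,"du":28,"sq":69,"v":14,"wuq":95},34]}
After op 15 (add /k/nja 90): {"cq":{"qm":73,"ro":{"cc":69,"mco":38,"s":44,"wg":16,"zvr":24},"v":[23,6,64]},"k":{"idy":68,"nja":90,"pk":{"ep":88,"w":26}},"o":[[61,14,54],{"b":9,"du":28,"sq":69,"v":14,"wuq":95},34]}
After op 16 (replace /k/idy 99): {"cq":{"qm":73,"ro":{"cc":69,"mco":38,"s":44,"wg":16,"zvr":24},"v":[23,6,64]},"k":{"idy":99,"nja":90,"pk":{"ep":88,"w":26}},"o":[[61,14,54],{"b":9,"du":28,"sq":69,"v":14,"wuq":95},34]}
Size at path /cq/ro: 5

Answer: 5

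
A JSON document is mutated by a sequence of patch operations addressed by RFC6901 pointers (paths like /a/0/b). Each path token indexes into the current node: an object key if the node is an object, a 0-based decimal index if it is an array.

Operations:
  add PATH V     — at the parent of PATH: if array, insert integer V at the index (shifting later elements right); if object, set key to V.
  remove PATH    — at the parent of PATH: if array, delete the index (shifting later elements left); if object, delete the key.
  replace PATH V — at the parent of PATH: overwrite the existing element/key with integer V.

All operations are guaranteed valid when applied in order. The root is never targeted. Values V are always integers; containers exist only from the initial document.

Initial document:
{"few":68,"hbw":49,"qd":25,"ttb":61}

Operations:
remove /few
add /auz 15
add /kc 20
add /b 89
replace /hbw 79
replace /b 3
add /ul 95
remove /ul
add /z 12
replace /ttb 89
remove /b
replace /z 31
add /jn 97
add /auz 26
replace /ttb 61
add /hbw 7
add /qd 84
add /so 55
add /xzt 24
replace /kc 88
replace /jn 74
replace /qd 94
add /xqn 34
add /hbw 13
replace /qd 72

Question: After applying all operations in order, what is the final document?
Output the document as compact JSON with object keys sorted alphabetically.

After op 1 (remove /few): {"hbw":49,"qd":25,"ttb":61}
After op 2 (add /auz 15): {"auz":15,"hbw":49,"qd":25,"ttb":61}
After op 3 (add /kc 20): {"auz":15,"hbw":49,"kc":20,"qd":25,"ttb":61}
After op 4 (add /b 89): {"auz":15,"b":89,"hbw":49,"kc":20,"qd":25,"ttb":61}
After op 5 (replace /hbw 79): {"auz":15,"b":89,"hbw":79,"kc":20,"qd":25,"ttb":61}
After op 6 (replace /b 3): {"auz":15,"b":3,"hbw":79,"kc":20,"qd":25,"ttb":61}
After op 7 (add /ul 95): {"auz":15,"b":3,"hbw":79,"kc":20,"qd":25,"ttb":61,"ul":95}
After op 8 (remove /ul): {"auz":15,"b":3,"hbw":79,"kc":20,"qd":25,"ttb":61}
After op 9 (add /z 12): {"auz":15,"b":3,"hbw":79,"kc":20,"qd":25,"ttb":61,"z":12}
After op 10 (replace /ttb 89): {"auz":15,"b":3,"hbw":79,"kc":20,"qd":25,"ttb":89,"z":12}
After op 11 (remove /b): {"auz":15,"hbw":79,"kc":20,"qd":25,"ttb":89,"z":12}
After op 12 (replace /z 31): {"auz":15,"hbw":79,"kc":20,"qd":25,"ttb":89,"z":31}
After op 13 (add /jn 97): {"auz":15,"hbw":79,"jn":97,"kc":20,"qd":25,"ttb":89,"z":31}
After op 14 (add /auz 26): {"auz":26,"hbw":79,"jn":97,"kc":20,"qd":25,"ttb":89,"z":31}
After op 15 (replace /ttb 61): {"auz":26,"hbw":79,"jn":97,"kc":20,"qd":25,"ttb":61,"z":31}
After op 16 (add /hbw 7): {"auz":26,"hbw":7,"jn":97,"kc":20,"qd":25,"ttb":61,"z":31}
After op 17 (add /qd 84): {"auz":26,"hbw":7,"jn":97,"kc":20,"qd":84,"ttb":61,"z":31}
After op 18 (add /so 55): {"auz":26,"hbw":7,"jn":97,"kc":20,"qd":84,"so":55,"ttb":61,"z":31}
After op 19 (add /xzt 24): {"auz":26,"hbw":7,"jn":97,"kc":20,"qd":84,"so":55,"ttb":61,"xzt":24,"z":31}
After op 20 (replace /kc 88): {"auz":26,"hbw":7,"jn":97,"kc":88,"qd":84,"so":55,"ttb":61,"xzt":24,"z":31}
After op 21 (replace /jn 74): {"auz":26,"hbw":7,"jn":74,"kc":88,"qd":84,"so":55,"ttb":61,"xzt":24,"z":31}
After op 22 (replace /qd 94): {"auz":26,"hbw":7,"jn":74,"kc":88,"qd":94,"so":55,"ttb":61,"xzt":24,"z":31}
After op 23 (add /xqn 34): {"auz":26,"hbw":7,"jn":74,"kc":88,"qd":94,"so":55,"ttb":61,"xqn":34,"xzt":24,"z":31}
After op 24 (add /hbw 13): {"auz":26,"hbw":13,"jn":74,"kc":88,"qd":94,"so":55,"ttb":61,"xqn":34,"xzt":24,"z":31}
After op 25 (replace /qd 72): {"auz":26,"hbw":13,"jn":74,"kc":88,"qd":72,"so":55,"ttb":61,"xqn":34,"xzt":24,"z":31}

Answer: {"auz":26,"hbw":13,"jn":74,"kc":88,"qd":72,"so":55,"ttb":61,"xqn":34,"xzt":24,"z":31}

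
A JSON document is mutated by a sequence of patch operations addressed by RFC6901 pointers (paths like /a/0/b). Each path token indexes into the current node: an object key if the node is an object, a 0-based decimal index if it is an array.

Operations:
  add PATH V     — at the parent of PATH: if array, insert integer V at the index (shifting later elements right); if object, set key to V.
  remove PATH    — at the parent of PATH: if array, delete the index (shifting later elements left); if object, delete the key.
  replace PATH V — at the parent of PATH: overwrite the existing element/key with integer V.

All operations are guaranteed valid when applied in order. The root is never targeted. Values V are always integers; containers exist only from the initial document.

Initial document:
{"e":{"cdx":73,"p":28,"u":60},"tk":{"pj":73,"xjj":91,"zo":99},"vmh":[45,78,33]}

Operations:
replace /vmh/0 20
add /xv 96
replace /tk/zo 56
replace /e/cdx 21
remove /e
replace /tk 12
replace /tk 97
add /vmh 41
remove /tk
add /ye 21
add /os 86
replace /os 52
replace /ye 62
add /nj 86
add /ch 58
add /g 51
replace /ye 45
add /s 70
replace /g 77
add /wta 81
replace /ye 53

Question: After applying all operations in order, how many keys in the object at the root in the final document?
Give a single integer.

Answer: 9

Derivation:
After op 1 (replace /vmh/0 20): {"e":{"cdx":73,"p":28,"u":60},"tk":{"pj":73,"xjj":91,"zo":99},"vmh":[20,78,33]}
After op 2 (add /xv 96): {"e":{"cdx":73,"p":28,"u":60},"tk":{"pj":73,"xjj":91,"zo":99},"vmh":[20,78,33],"xv":96}
After op 3 (replace /tk/zo 56): {"e":{"cdx":73,"p":28,"u":60},"tk":{"pj":73,"xjj":91,"zo":56},"vmh":[20,78,33],"xv":96}
After op 4 (replace /e/cdx 21): {"e":{"cdx":21,"p":28,"u":60},"tk":{"pj":73,"xjj":91,"zo":56},"vmh":[20,78,33],"xv":96}
After op 5 (remove /e): {"tk":{"pj":73,"xjj":91,"zo":56},"vmh":[20,78,33],"xv":96}
After op 6 (replace /tk 12): {"tk":12,"vmh":[20,78,33],"xv":96}
After op 7 (replace /tk 97): {"tk":97,"vmh":[20,78,33],"xv":96}
After op 8 (add /vmh 41): {"tk":97,"vmh":41,"xv":96}
After op 9 (remove /tk): {"vmh":41,"xv":96}
After op 10 (add /ye 21): {"vmh":41,"xv":96,"ye":21}
After op 11 (add /os 86): {"os":86,"vmh":41,"xv":96,"ye":21}
After op 12 (replace /os 52): {"os":52,"vmh":41,"xv":96,"ye":21}
After op 13 (replace /ye 62): {"os":52,"vmh":41,"xv":96,"ye":62}
After op 14 (add /nj 86): {"nj":86,"os":52,"vmh":41,"xv":96,"ye":62}
After op 15 (add /ch 58): {"ch":58,"nj":86,"os":52,"vmh":41,"xv":96,"ye":62}
After op 16 (add /g 51): {"ch":58,"g":51,"nj":86,"os":52,"vmh":41,"xv":96,"ye":62}
After op 17 (replace /ye 45): {"ch":58,"g":51,"nj":86,"os":52,"vmh":41,"xv":96,"ye":45}
After op 18 (add /s 70): {"ch":58,"g":51,"nj":86,"os":52,"s":70,"vmh":41,"xv":96,"ye":45}
After op 19 (replace /g 77): {"ch":58,"g":77,"nj":86,"os":52,"s":70,"vmh":41,"xv":96,"ye":45}
After op 20 (add /wta 81): {"ch":58,"g":77,"nj":86,"os":52,"s":70,"vmh":41,"wta":81,"xv":96,"ye":45}
After op 21 (replace /ye 53): {"ch":58,"g":77,"nj":86,"os":52,"s":70,"vmh":41,"wta":81,"xv":96,"ye":53}
Size at the root: 9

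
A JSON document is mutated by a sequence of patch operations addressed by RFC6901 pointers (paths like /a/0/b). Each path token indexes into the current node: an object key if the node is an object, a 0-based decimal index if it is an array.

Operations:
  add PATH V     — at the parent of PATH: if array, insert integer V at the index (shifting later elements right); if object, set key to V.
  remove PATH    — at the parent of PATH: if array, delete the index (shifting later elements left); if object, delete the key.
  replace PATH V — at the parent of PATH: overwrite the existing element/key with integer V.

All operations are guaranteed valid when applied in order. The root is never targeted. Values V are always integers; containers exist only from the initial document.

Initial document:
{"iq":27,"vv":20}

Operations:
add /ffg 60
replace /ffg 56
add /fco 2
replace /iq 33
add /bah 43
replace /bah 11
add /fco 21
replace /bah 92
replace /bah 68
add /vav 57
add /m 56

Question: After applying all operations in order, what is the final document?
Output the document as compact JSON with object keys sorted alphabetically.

Answer: {"bah":68,"fco":21,"ffg":56,"iq":33,"m":56,"vav":57,"vv":20}

Derivation:
After op 1 (add /ffg 60): {"ffg":60,"iq":27,"vv":20}
After op 2 (replace /ffg 56): {"ffg":56,"iq":27,"vv":20}
After op 3 (add /fco 2): {"fco":2,"ffg":56,"iq":27,"vv":20}
After op 4 (replace /iq 33): {"fco":2,"ffg":56,"iq":33,"vv":20}
After op 5 (add /bah 43): {"bah":43,"fco":2,"ffg":56,"iq":33,"vv":20}
After op 6 (replace /bah 11): {"bah":11,"fco":2,"ffg":56,"iq":33,"vv":20}
After op 7 (add /fco 21): {"bah":11,"fco":21,"ffg":56,"iq":33,"vv":20}
After op 8 (replace /bah 92): {"bah":92,"fco":21,"ffg":56,"iq":33,"vv":20}
After op 9 (replace /bah 68): {"bah":68,"fco":21,"ffg":56,"iq":33,"vv":20}
After op 10 (add /vav 57): {"bah":68,"fco":21,"ffg":56,"iq":33,"vav":57,"vv":20}
After op 11 (add /m 56): {"bah":68,"fco":21,"ffg":56,"iq":33,"m":56,"vav":57,"vv":20}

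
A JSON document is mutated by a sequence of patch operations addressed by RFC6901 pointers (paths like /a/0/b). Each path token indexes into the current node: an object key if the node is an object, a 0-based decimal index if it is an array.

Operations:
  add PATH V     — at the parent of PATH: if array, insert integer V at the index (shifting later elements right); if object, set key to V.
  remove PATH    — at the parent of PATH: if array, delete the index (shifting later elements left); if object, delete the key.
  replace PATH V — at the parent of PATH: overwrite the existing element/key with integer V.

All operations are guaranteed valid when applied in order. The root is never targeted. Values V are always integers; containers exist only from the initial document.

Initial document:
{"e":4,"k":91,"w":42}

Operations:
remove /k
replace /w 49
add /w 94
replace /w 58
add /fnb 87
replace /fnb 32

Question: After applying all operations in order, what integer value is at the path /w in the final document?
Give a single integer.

Answer: 58

Derivation:
After op 1 (remove /k): {"e":4,"w":42}
After op 2 (replace /w 49): {"e":4,"w":49}
After op 3 (add /w 94): {"e":4,"w":94}
After op 4 (replace /w 58): {"e":4,"w":58}
After op 5 (add /fnb 87): {"e":4,"fnb":87,"w":58}
After op 6 (replace /fnb 32): {"e":4,"fnb":32,"w":58}
Value at /w: 58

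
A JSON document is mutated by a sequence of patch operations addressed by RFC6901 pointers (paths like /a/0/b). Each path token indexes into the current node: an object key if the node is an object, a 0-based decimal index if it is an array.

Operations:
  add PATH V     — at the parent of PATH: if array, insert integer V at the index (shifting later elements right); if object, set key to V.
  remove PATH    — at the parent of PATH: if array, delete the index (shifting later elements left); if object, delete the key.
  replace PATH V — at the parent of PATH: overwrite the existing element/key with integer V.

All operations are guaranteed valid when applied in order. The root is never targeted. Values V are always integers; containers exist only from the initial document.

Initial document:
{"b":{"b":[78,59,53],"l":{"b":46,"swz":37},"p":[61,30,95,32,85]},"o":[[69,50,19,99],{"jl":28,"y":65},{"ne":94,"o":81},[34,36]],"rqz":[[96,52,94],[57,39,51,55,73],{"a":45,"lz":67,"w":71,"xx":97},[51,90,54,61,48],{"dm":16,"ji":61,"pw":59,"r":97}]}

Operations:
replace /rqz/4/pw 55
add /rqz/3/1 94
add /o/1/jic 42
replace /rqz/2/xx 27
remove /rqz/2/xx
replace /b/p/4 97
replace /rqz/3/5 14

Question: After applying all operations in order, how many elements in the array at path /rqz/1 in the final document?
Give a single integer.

Answer: 5

Derivation:
After op 1 (replace /rqz/4/pw 55): {"b":{"b":[78,59,53],"l":{"b":46,"swz":37},"p":[61,30,95,32,85]},"o":[[69,50,19,99],{"jl":28,"y":65},{"ne":94,"o":81},[34,36]],"rqz":[[96,52,94],[57,39,51,55,73],{"a":45,"lz":67,"w":71,"xx":97},[51,90,54,61,48],{"dm":16,"ji":61,"pw":55,"r":97}]}
After op 2 (add /rqz/3/1 94): {"b":{"b":[78,59,53],"l":{"b":46,"swz":37},"p":[61,30,95,32,85]},"o":[[69,50,19,99],{"jl":28,"y":65},{"ne":94,"o":81},[34,36]],"rqz":[[96,52,94],[57,39,51,55,73],{"a":45,"lz":67,"w":71,"xx":97},[51,94,90,54,61,48],{"dm":16,"ji":61,"pw":55,"r":97}]}
After op 3 (add /o/1/jic 42): {"b":{"b":[78,59,53],"l":{"b":46,"swz":37},"p":[61,30,95,32,85]},"o":[[69,50,19,99],{"jic":42,"jl":28,"y":65},{"ne":94,"o":81},[34,36]],"rqz":[[96,52,94],[57,39,51,55,73],{"a":45,"lz":67,"w":71,"xx":97},[51,94,90,54,61,48],{"dm":16,"ji":61,"pw":55,"r":97}]}
After op 4 (replace /rqz/2/xx 27): {"b":{"b":[78,59,53],"l":{"b":46,"swz":37},"p":[61,30,95,32,85]},"o":[[69,50,19,99],{"jic":42,"jl":28,"y":65},{"ne":94,"o":81},[34,36]],"rqz":[[96,52,94],[57,39,51,55,73],{"a":45,"lz":67,"w":71,"xx":27},[51,94,90,54,61,48],{"dm":16,"ji":61,"pw":55,"r":97}]}
After op 5 (remove /rqz/2/xx): {"b":{"b":[78,59,53],"l":{"b":46,"swz":37},"p":[61,30,95,32,85]},"o":[[69,50,19,99],{"jic":42,"jl":28,"y":65},{"ne":94,"o":81},[34,36]],"rqz":[[96,52,94],[57,39,51,55,73],{"a":45,"lz":67,"w":71},[51,94,90,54,61,48],{"dm":16,"ji":61,"pw":55,"r":97}]}
After op 6 (replace /b/p/4 97): {"b":{"b":[78,59,53],"l":{"b":46,"swz":37},"p":[61,30,95,32,97]},"o":[[69,50,19,99],{"jic":42,"jl":28,"y":65},{"ne":94,"o":81},[34,36]],"rqz":[[96,52,94],[57,39,51,55,73],{"a":45,"lz":67,"w":71},[51,94,90,54,61,48],{"dm":16,"ji":61,"pw":55,"r":97}]}
After op 7 (replace /rqz/3/5 14): {"b":{"b":[78,59,53],"l":{"b":46,"swz":37},"p":[61,30,95,32,97]},"o":[[69,50,19,99],{"jic":42,"jl":28,"y":65},{"ne":94,"o":81},[34,36]],"rqz":[[96,52,94],[57,39,51,55,73],{"a":45,"lz":67,"w":71},[51,94,90,54,61,14],{"dm":16,"ji":61,"pw":55,"r":97}]}
Size at path /rqz/1: 5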